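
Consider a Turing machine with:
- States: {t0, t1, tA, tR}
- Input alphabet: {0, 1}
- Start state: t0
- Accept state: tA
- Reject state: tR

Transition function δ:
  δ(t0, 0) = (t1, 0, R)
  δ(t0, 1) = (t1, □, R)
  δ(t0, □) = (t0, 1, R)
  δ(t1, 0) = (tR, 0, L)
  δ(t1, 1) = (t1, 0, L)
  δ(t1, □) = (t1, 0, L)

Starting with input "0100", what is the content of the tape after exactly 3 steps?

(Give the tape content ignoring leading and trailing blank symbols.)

Execution trace:
Initial: [t0]0100
Step 1: δ(t0, 0) = (t1, 0, R) → 0[t1]100
Step 2: δ(t1, 1) = (t1, 0, L) → [t1]0000
Step 3: δ(t1, 0) = (tR, 0, L) → [tR]□0000

The machine reaches the reject state tR and halts.

After 3 steps, the tape (ignoring leading/trailing blanks) is: 0000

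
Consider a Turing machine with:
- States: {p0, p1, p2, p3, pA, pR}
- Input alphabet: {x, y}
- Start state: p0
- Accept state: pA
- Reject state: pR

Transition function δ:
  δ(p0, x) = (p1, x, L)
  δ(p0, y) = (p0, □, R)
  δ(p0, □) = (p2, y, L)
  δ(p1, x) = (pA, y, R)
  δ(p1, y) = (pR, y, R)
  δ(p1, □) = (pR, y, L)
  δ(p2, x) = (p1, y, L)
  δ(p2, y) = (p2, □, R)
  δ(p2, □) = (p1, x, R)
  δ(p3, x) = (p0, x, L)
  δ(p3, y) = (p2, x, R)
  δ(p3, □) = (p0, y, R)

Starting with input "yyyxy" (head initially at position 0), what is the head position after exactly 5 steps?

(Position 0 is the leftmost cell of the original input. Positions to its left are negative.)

Execution trace (head position shown):
Step 0: [p0]yyyxy  (head at position 0)
Step 1: move right → □[p0]yyxy  (head at position 1)
Step 2: move right → □□[p0]yxy  (head at position 2)
Step 3: move right → □□□[p0]xy  (head at position 3)
Step 4: move left → □□[p1]□xy  (head at position 2)
Step 5: move left → □[pR]□yxy  (head at position 1)

After 5 steps, the head is at position 1.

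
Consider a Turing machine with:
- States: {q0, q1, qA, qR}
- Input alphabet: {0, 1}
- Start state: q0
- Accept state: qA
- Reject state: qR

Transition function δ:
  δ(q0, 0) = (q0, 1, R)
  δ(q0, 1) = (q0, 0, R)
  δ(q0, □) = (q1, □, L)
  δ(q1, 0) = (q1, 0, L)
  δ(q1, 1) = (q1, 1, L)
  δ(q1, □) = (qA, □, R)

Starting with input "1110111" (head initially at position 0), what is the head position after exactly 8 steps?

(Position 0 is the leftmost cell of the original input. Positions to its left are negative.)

Execution trace (head position shown):
Step 0: [q0]1110111  (head at position 0)
Step 1: move right → 0[q0]110111  (head at position 1)
Step 2: move right → 00[q0]10111  (head at position 2)
Step 3: move right → 000[q0]0111  (head at position 3)
Step 4: move right → 0001[q0]111  (head at position 4)
Step 5: move right → 00010[q0]11  (head at position 5)
Step 6: move right → 000100[q0]1  (head at position 6)
Step 7: move right → 0001000[q0]□  (head at position 7)
Step 8: move left → 000100[q1]0□  (head at position 6)

After 8 steps, the head is at position 6.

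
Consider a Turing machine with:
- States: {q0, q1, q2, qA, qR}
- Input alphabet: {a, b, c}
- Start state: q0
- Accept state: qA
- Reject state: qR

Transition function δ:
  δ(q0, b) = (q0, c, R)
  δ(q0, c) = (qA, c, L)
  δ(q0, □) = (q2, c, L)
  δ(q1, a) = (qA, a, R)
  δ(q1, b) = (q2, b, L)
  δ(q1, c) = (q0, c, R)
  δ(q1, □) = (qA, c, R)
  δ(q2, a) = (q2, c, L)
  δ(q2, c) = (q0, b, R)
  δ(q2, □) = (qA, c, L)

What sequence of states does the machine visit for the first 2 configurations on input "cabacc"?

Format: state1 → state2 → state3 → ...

Execution trace:
Initial: [q0]cabacc
Step 1: δ(q0, c) = (qA, c, L) → [qA]□cabacc

The machine reaches the accept state qA and halts.

State sequence: q0 → qA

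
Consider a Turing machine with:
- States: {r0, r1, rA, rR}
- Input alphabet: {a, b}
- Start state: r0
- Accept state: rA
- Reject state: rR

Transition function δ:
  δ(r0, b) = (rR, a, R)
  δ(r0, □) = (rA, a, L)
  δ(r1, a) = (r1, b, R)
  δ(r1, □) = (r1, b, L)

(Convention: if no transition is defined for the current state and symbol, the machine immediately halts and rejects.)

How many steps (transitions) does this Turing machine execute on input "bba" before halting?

Execution trace:
Initial: [r0]bba
Step 1: δ(r0, b) = (rR, a, R) → a[rR]ba

The machine reaches the reject state rR and halts.

The machine executed 1 step before halting.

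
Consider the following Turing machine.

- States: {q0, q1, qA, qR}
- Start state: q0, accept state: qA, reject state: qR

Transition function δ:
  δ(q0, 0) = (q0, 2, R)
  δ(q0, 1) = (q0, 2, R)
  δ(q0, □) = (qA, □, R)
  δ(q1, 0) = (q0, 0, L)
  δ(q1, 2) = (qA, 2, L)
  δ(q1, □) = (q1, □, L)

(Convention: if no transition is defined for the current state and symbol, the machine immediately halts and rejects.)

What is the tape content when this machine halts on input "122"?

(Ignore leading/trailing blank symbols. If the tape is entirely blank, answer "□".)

Execution trace:
Initial: [q0]122
Step 1: δ(q0, 1) = (q0, 2, R) → 2[q0]22

No transition is defined for δ(q0, 2). By convention the machine halts and rejects.

Final tape (ignoring leading/trailing blanks): 222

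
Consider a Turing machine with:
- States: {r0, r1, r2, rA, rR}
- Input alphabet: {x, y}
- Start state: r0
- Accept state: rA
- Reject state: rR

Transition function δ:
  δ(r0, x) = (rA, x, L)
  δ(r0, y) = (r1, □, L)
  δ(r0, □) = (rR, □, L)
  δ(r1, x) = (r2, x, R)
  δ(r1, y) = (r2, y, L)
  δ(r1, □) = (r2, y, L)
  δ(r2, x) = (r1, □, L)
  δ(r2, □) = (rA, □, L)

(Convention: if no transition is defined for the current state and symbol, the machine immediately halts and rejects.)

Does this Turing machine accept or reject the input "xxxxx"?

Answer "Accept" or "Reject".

Execution trace:
Initial: [r0]xxxxx
Step 1: δ(r0, x) = (rA, x, L) → [rA]□xxxxx

The machine reaches the accept state rA and halts.

Answer: Accept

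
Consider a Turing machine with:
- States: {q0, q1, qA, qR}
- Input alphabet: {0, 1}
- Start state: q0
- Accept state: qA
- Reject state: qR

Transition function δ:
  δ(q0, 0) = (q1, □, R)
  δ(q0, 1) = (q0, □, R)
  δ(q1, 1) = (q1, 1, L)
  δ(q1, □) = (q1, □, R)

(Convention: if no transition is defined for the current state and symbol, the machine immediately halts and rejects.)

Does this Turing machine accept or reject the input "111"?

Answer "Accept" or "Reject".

Execution trace:
Initial: [q0]111
Step 1: δ(q0, 1) = (q0, □, R) → □[q0]11
Step 2: δ(q0, 1) = (q0, □, R) → □□[q0]1
Step 3: δ(q0, 1) = (q0, □, R) → □□□[q0]□

No transition is defined for δ(q0, □). By convention the machine halts and rejects.

Answer: Reject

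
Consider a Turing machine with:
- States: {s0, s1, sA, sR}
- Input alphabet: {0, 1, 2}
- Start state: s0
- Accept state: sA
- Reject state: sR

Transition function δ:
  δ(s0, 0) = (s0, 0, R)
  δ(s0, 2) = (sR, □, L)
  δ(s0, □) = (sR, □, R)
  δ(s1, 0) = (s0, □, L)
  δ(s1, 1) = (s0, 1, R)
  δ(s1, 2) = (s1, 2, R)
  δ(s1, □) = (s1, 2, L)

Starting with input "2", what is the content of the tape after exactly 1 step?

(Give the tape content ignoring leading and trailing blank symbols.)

Execution trace:
Initial: [s0]2
Step 1: δ(s0, 2) = (sR, □, L) → [sR]□□

The machine reaches the reject state sR and halts.

After 1 step, the tape (ignoring leading/trailing blanks) is: □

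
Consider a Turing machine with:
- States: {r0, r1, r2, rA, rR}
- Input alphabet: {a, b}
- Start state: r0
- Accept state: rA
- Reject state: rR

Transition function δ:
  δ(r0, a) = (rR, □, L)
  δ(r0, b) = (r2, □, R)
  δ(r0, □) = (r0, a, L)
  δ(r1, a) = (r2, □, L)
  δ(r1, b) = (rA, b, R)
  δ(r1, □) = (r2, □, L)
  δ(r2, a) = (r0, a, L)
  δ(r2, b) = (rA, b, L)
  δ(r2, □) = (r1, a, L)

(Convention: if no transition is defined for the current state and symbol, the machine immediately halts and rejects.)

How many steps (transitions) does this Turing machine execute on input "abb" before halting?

Execution trace:
Initial: [r0]abb
Step 1: δ(r0, a) = (rR, □, L) → [rR]□□bb

The machine reaches the reject state rR and halts.

The machine executed 1 step before halting.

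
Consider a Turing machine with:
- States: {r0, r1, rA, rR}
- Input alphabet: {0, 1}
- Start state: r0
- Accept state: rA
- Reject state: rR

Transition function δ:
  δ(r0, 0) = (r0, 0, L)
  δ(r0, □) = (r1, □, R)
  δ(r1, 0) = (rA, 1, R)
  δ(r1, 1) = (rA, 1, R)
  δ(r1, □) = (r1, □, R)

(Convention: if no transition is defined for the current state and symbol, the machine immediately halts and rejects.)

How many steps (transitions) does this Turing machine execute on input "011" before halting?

Execution trace:
Initial: [r0]011
Step 1: δ(r0, 0) = (r0, 0, L) → [r0]□011
Step 2: δ(r0, □) = (r1, □, R) → □[r1]011
Step 3: δ(r1, 0) = (rA, 1, R) → □1[rA]11

The machine reaches the accept state rA and halts.

The machine executed 3 steps before halting.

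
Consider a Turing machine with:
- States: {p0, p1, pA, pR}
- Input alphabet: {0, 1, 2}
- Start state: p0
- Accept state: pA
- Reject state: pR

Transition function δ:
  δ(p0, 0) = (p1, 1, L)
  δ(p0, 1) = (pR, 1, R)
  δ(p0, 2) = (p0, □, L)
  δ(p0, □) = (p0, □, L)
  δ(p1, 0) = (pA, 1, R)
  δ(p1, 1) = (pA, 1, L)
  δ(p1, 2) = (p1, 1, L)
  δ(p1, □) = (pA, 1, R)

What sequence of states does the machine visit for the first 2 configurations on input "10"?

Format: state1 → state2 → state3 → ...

Execution trace:
Initial: [p0]10
Step 1: δ(p0, 1) = (pR, 1, R) → 1[pR]0

The machine reaches the reject state pR and halts.

State sequence: p0 → pR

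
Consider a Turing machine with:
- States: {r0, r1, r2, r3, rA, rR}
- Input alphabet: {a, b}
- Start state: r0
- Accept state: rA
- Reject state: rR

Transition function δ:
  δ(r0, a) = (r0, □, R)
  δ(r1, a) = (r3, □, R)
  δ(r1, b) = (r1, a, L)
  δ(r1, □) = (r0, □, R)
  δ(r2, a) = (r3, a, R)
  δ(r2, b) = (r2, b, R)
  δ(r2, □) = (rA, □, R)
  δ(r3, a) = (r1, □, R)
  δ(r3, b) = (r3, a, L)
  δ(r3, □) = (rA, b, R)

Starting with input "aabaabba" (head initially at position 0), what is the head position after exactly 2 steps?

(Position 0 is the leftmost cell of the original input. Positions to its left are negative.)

Execution trace (head position shown):
Step 0: [r0]aabaabba  (head at position 0)
Step 1: move right → □[r0]abaabba  (head at position 1)
Step 2: move right → □□[r0]baabba  (head at position 2)

After 2 steps, the head is at position 2.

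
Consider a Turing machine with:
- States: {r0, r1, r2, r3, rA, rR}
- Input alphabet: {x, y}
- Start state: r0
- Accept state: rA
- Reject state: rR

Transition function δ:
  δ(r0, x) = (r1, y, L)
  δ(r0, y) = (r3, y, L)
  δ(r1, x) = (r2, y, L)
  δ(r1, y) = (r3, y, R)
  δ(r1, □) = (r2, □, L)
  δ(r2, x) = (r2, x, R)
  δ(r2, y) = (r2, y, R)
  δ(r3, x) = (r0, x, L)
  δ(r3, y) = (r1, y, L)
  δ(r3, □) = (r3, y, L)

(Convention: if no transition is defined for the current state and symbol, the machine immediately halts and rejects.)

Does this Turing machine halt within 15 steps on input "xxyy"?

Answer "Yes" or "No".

Execution trace:
Initial: [r0]xxyy
Step 1: δ(r0, x) = (r1, y, L) → [r1]□yxyy
Step 2: δ(r1, □) = (r2, □, L) → [r2]□□yxyy

No transition is defined for δ(r2, □). By convention the machine halts and rejects.
The machine halted after 2 steps (within the 15-step bound).

Answer: Yes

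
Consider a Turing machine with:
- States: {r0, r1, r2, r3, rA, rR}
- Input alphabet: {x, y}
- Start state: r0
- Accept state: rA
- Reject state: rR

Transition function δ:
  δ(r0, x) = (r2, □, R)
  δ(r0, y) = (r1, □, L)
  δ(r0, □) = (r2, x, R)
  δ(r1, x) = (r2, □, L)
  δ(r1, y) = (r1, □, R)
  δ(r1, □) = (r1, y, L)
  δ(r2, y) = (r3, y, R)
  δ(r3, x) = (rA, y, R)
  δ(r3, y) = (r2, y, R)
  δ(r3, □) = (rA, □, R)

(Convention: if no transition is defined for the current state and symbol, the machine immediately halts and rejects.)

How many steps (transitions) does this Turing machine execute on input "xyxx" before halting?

Execution trace:
Initial: [r0]xyxx
Step 1: δ(r0, x) = (r2, □, R) → □[r2]yxx
Step 2: δ(r2, y) = (r3, y, R) → □y[r3]xx
Step 3: δ(r3, x) = (rA, y, R) → □yy[rA]x

The machine reaches the accept state rA and halts.

The machine executed 3 steps before halting.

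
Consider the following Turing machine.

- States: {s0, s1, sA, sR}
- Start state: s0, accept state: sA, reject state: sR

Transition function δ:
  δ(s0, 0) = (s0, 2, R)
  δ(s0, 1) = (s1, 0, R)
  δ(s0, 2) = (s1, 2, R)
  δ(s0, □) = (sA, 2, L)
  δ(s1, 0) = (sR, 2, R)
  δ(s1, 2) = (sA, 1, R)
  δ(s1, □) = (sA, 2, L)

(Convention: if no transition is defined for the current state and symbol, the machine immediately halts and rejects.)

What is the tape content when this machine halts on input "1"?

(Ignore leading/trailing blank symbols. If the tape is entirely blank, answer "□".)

Execution trace:
Initial: [s0]1
Step 1: δ(s0, 1) = (s1, 0, R) → 0[s1]□
Step 2: δ(s1, □) = (sA, 2, L) → [sA]02

The machine reaches the accept state sA and halts.

Final tape (ignoring leading/trailing blanks): 02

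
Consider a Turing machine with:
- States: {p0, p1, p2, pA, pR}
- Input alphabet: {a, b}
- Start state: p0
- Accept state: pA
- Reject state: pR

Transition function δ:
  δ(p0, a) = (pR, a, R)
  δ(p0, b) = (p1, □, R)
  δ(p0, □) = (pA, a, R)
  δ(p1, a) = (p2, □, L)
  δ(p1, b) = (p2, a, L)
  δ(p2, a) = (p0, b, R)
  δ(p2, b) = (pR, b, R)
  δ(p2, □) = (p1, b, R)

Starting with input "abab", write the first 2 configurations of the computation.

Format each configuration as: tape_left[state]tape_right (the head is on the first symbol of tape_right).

Transitions applied:
Step 1: δ(p0, a) = (pR, a, R)

The first 2 configurations are:
[p0]abab ⊢ a[pR]bab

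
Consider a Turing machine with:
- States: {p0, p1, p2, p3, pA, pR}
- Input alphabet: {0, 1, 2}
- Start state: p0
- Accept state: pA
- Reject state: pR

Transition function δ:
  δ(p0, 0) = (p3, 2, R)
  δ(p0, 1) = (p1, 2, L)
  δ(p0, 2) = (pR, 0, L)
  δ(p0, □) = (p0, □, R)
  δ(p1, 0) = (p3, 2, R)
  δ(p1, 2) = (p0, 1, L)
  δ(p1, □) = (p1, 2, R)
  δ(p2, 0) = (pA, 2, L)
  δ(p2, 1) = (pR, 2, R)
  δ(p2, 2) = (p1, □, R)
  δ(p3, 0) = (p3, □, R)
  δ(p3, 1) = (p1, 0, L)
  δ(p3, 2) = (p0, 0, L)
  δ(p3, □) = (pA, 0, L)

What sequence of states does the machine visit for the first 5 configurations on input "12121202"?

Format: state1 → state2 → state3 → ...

Execution trace:
Initial: [p0]12121202
Step 1: δ(p0, 1) = (p1, 2, L) → [p1]□22121202
Step 2: δ(p1, □) = (p1, 2, R) → 2[p1]22121202
Step 3: δ(p1, 2) = (p0, 1, L) → [p0]212121202
Step 4: δ(p0, 2) = (pR, 0, L) → [pR]□012121202

The machine reaches the reject state pR and halts.

State sequence: p0 → p1 → p1 → p0 → pR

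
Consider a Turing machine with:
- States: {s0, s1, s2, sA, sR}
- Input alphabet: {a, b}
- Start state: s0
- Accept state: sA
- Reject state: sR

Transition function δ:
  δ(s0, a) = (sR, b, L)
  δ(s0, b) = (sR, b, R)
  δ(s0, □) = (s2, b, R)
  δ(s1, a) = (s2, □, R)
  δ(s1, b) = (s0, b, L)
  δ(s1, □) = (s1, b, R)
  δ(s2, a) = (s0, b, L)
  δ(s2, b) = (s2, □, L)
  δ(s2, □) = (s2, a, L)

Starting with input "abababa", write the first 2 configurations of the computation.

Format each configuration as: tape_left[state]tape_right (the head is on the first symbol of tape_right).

Transitions applied:
Step 1: δ(s0, a) = (sR, b, L)

The first 2 configurations are:
[s0]abababa ⊢ [sR]□bbababa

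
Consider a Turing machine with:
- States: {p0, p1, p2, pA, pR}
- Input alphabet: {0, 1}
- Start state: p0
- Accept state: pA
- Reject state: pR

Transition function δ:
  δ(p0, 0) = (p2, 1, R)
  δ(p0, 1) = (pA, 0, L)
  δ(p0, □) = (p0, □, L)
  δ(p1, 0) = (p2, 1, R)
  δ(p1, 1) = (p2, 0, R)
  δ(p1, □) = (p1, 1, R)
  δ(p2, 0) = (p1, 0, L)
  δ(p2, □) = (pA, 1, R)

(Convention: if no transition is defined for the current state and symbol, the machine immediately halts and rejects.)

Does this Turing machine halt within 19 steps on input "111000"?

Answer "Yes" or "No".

Execution trace:
Initial: [p0]111000
Step 1: δ(p0, 1) = (pA, 0, L) → [pA]□011000

The machine reaches the accept state pA and halts.
The machine halted after 1 step (within the 19-step bound).

Answer: Yes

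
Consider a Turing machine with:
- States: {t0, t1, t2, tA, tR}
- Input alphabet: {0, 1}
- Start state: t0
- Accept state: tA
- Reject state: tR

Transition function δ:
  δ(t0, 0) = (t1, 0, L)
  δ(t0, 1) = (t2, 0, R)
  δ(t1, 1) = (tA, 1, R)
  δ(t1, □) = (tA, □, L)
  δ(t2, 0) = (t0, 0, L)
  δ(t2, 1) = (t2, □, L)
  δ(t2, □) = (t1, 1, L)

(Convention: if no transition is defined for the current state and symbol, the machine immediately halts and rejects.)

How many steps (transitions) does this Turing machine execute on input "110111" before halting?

Execution trace:
Initial: [t0]110111
Step 1: δ(t0, 1) = (t2, 0, R) → 0[t2]10111
Step 2: δ(t2, 1) = (t2, □, L) → [t2]0□0111
Step 3: δ(t2, 0) = (t0, 0, L) → [t0]□0□0111

No transition is defined for δ(t0, □). By convention the machine halts and rejects.

The machine executed 3 steps before halting.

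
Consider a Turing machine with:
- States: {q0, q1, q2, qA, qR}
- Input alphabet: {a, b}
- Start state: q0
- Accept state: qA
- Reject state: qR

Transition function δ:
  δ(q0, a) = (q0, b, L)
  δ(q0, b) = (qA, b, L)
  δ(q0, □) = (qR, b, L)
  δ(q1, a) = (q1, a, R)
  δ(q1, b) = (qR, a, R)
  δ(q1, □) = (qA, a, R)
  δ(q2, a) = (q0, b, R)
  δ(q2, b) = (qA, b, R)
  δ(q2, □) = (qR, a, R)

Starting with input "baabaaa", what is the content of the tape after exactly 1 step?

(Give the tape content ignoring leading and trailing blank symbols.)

Execution trace:
Initial: [q0]baabaaa
Step 1: δ(q0, b) = (qA, b, L) → [qA]□baabaaa

The machine reaches the accept state qA and halts.

After 1 step, the tape (ignoring leading/trailing blanks) is: baabaaa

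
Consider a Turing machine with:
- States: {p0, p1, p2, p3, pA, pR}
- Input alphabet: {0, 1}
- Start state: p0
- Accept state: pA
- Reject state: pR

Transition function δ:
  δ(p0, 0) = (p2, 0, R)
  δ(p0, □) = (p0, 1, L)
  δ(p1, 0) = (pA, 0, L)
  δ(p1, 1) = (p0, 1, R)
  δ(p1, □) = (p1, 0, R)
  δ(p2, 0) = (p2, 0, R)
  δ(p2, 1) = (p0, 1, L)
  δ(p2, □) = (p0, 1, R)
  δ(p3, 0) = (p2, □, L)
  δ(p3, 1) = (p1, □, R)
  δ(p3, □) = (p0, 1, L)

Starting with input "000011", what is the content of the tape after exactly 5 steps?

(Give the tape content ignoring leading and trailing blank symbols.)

Execution trace:
Initial: [p0]000011
Step 1: δ(p0, 0) = (p2, 0, R) → 0[p2]00011
Step 2: δ(p2, 0) = (p2, 0, R) → 00[p2]0011
Step 3: δ(p2, 0) = (p2, 0, R) → 000[p2]011
Step 4: δ(p2, 0) = (p2, 0, R) → 0000[p2]11
Step 5: δ(p2, 1) = (p0, 1, L) → 000[p0]011

After 5 steps, the tape (ignoring leading/trailing blanks) is: 000011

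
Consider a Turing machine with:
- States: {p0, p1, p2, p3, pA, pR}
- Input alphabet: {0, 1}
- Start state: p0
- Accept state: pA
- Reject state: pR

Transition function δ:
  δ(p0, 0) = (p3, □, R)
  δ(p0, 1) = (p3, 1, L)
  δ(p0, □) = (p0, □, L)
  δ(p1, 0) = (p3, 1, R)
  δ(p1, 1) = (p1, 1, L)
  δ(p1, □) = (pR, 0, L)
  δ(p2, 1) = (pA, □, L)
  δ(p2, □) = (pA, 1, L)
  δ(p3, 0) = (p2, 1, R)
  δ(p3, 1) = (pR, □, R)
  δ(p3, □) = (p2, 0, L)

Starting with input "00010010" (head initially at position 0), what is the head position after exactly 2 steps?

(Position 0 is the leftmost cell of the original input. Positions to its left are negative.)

Execution trace (head position shown):
Step 0: [p0]00010010  (head at position 0)
Step 1: move right → □[p3]0010010  (head at position 1)
Step 2: move right → □1[p2]010010  (head at position 2)

After 2 steps, the head is at position 2.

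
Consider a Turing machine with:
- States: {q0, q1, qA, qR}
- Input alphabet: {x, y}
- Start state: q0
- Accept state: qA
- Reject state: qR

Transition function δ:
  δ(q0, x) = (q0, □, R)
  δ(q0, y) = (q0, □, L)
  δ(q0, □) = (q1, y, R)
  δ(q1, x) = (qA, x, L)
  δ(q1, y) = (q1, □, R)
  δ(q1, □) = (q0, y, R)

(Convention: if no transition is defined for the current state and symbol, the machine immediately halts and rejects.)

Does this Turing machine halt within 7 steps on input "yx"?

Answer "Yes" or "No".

Execution trace:
Initial: [q0]yx
Step 1: δ(q0, y) = (q0, □, L) → [q0]□□x
Step 2: δ(q0, □) = (q1, y, R) → y[q1]□x
Step 3: δ(q1, □) = (q0, y, R) → yy[q0]x
Step 4: δ(q0, x) = (q0, □, R) → yy□[q0]□
Step 5: δ(q0, □) = (q1, y, R) → yy□y[q1]□
Step 6: δ(q1, □) = (q0, y, R) → yy□yy[q0]□
Step 7: δ(q0, □) = (q1, y, R) → yy□yyy[q1]□

The machine has not reached a halting state after 7 steps.
The machine did not halt within the 7-step bound.

Answer: No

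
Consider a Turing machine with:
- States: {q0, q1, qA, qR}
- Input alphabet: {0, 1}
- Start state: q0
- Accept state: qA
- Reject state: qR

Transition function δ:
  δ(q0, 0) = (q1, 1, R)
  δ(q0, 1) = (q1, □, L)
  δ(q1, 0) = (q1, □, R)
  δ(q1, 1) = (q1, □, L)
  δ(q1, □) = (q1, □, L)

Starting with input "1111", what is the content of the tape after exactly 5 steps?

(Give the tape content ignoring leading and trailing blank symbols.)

Execution trace:
Initial: [q0]1111
Step 1: δ(q0, 1) = (q1, □, L) → [q1]□□111
Step 2: δ(q1, □) = (q1, □, L) → [q1]□□□111
Step 3: δ(q1, □) = (q1, □, L) → [q1]□□□□111
Step 4: δ(q1, □) = (q1, □, L) → [q1]□□□□□111
Step 5: δ(q1, □) = (q1, □, L) → [q1]□□□□□□111

After 5 steps, the tape (ignoring leading/trailing blanks) is: 111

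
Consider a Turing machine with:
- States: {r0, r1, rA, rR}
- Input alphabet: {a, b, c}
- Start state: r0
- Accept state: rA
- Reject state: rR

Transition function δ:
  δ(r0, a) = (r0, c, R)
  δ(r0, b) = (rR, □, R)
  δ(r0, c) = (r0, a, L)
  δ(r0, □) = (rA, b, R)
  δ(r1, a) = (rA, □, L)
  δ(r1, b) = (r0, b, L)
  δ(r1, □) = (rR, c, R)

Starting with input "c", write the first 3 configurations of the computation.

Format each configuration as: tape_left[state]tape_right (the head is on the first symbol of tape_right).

Transitions applied:
Step 1: δ(r0, c) = (r0, a, L)
Step 2: δ(r0, □) = (rA, b, R)

The first 3 configurations are:
[r0]c ⊢ [r0]□a ⊢ b[rA]a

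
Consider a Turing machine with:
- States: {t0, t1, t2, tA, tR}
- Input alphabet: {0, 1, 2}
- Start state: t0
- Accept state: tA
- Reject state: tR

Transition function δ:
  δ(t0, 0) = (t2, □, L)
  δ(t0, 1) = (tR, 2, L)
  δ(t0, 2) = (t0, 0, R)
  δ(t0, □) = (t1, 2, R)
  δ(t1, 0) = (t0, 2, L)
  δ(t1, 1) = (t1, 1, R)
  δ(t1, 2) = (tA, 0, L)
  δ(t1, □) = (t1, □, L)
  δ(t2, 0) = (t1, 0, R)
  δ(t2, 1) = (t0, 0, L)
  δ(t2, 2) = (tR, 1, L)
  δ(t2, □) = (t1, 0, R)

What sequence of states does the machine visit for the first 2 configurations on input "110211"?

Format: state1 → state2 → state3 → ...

Execution trace:
Initial: [t0]110211
Step 1: δ(t0, 1) = (tR, 2, L) → [tR]□210211

The machine reaches the reject state tR and halts.

State sequence: t0 → tR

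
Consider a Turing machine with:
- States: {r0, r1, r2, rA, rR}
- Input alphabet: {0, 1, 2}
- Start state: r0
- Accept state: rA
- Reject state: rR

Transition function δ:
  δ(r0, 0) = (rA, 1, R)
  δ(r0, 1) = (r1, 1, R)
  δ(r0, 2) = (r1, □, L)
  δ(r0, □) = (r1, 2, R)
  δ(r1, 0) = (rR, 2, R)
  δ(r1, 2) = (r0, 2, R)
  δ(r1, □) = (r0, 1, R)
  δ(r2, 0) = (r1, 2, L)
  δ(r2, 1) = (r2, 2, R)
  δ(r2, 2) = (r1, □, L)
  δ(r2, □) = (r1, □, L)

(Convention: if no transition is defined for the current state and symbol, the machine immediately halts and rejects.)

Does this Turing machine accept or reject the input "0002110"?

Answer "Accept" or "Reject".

Execution trace:
Initial: [r0]0002110
Step 1: δ(r0, 0) = (rA, 1, R) → 1[rA]002110

The machine reaches the accept state rA and halts.

Answer: Accept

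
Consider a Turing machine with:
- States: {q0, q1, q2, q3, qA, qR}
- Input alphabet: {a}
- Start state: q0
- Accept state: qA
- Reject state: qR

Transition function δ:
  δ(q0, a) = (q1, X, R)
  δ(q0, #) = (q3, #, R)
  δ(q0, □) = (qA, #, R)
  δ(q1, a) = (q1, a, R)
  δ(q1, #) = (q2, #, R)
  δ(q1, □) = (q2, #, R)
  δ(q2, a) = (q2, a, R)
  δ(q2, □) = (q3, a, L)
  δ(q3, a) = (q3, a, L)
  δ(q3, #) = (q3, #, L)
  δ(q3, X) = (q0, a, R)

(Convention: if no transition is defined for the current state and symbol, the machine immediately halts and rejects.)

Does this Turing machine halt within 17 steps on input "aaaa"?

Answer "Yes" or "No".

Execution trace:
Initial: [q0]aaaa
Step 1: δ(q0, a) = (q1, X, R) → X[q1]aaa
Step 2: δ(q1, a) = (q1, a, R) → Xa[q1]aa
Step 3: δ(q1, a) = (q1, a, R) → Xaa[q1]a
Step 4: δ(q1, a) = (q1, a, R) → Xaaa[q1]□
Step 5: δ(q1, □) = (q2, #, R) → Xaaa#[q2]□
Step 6: δ(q2, □) = (q3, a, L) → Xaaa[q3]#a
Step 7: δ(q3, #) = (q3, #, L) → Xaa[q3]a#a
Step 8: δ(q3, a) = (q3, a, L) → Xa[q3]aa#a
Step 9: δ(q3, a) = (q3, a, L) → X[q3]aaa#a
Step 10: δ(q3, a) = (q3, a, L) → [q3]Xaaa#a
Step 11: δ(q3, X) = (q0, a, R) → a[q0]aaa#a
Step 12: δ(q0, a) = (q1, X, R) → aX[q1]aa#a
Step 13: δ(q1, a) = (q1, a, R) → aXa[q1]a#a
Step 14: δ(q1, a) = (q1, a, R) → aXaa[q1]#a
Step 15: δ(q1, #) = (q2, #, R) → aXaa#[q2]a
Step 16: δ(q2, a) = (q2, a, R) → aXaa#a[q2]□
Step 17: δ(q2, □) = (q3, a, L) → aXaa#[q3]aa

The machine has not reached a halting state after 17 steps.
The machine did not halt within the 17-step bound.

Answer: No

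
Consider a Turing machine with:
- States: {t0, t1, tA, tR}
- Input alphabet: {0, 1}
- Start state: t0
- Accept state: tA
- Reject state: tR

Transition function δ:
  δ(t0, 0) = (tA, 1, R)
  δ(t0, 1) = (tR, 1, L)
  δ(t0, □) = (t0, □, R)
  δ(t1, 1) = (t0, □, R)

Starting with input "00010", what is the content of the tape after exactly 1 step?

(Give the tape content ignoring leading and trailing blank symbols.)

Execution trace:
Initial: [t0]00010
Step 1: δ(t0, 0) = (tA, 1, R) → 1[tA]0010

The machine reaches the accept state tA and halts.

After 1 step, the tape (ignoring leading/trailing blanks) is: 10010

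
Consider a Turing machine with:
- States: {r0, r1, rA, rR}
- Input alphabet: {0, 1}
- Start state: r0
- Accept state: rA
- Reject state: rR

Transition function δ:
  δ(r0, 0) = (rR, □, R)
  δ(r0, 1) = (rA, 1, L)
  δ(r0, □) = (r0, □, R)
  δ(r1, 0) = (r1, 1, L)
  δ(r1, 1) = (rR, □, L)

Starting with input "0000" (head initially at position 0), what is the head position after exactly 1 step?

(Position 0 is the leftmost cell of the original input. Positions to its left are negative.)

Execution trace (head position shown):
Step 0: [r0]0000  (head at position 0)
Step 1: move right → □[rR]000  (head at position 1)

After 1 step, the head is at position 1.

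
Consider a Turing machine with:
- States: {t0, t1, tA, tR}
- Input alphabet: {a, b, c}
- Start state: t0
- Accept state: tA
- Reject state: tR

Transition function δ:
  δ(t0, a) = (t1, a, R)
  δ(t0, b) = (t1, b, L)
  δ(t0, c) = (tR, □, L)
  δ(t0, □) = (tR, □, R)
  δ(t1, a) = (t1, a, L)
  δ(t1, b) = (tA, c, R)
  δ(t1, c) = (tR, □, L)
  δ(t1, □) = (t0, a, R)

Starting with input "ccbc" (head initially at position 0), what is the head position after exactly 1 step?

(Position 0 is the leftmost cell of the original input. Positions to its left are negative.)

Execution trace (head position shown):
Step 0: [t0]ccbc  (head at position 0)
Step 1: move left → [tR]□□cbc  (head at position -1)

After 1 step, the head is at position -1.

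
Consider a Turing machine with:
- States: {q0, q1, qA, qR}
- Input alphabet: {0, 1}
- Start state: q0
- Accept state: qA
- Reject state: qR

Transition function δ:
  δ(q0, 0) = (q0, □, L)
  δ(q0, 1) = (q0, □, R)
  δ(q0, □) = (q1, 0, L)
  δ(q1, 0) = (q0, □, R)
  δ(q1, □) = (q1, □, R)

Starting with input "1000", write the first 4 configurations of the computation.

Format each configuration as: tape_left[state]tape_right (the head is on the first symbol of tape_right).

Transitions applied:
Step 1: δ(q0, 1) = (q0, □, R)
Step 2: δ(q0, 0) = (q0, □, L)
Step 3: δ(q0, □) = (q1, 0, L)

The first 4 configurations are:
[q0]1000 ⊢ □[q0]000 ⊢ [q0]□□00 ⊢ [q1]□0□00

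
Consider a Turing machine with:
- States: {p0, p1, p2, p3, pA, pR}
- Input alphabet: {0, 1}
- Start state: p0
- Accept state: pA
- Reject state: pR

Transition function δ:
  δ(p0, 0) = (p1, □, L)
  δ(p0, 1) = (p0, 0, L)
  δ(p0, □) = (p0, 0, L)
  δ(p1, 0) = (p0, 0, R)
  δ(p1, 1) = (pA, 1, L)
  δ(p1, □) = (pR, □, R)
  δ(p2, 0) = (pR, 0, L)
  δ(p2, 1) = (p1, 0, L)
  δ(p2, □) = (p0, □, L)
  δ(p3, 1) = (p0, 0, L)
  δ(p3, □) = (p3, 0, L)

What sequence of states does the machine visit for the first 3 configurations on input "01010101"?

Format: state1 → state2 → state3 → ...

Execution trace:
Initial: [p0]01010101
Step 1: δ(p0, 0) = (p1, □, L) → [p1]□□1010101
Step 2: δ(p1, □) = (pR, □, R) → □[pR]□1010101

The machine reaches the reject state pR and halts.

State sequence: p0 → p1 → pR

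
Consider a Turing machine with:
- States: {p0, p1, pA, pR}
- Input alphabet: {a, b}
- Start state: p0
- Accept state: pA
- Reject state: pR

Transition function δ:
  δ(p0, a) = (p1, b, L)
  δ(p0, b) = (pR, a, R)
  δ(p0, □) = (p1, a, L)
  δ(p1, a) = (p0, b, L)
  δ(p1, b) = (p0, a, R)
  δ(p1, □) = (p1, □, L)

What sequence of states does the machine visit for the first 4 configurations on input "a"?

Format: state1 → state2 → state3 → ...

Execution trace:
Initial: [p0]a
Step 1: δ(p0, a) = (p1, b, L) → [p1]□b
Step 2: δ(p1, □) = (p1, □, L) → [p1]□□b
Step 3: δ(p1, □) = (p1, □, L) → [p1]□□□b

State sequence: p0 → p1 → p1 → p1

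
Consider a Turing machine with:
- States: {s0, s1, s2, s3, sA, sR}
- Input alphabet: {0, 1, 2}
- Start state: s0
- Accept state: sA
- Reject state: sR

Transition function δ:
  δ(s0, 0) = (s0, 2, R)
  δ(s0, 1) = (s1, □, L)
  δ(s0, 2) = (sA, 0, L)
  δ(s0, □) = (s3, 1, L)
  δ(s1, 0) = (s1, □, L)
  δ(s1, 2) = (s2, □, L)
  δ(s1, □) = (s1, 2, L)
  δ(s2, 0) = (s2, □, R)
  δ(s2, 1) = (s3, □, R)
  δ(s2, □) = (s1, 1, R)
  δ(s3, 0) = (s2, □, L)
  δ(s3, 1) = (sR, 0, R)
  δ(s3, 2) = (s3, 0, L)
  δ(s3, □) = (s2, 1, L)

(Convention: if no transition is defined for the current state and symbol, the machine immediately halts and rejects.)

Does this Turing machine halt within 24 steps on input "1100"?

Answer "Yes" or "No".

Execution trace:
Initial: [s0]1100
Step 1: δ(s0, 1) = (s1, □, L) → [s1]□□100
Step 2: δ(s1, □) = (s1, 2, L) → [s1]□2□100
Step 3: δ(s1, □) = (s1, 2, L) → [s1]□22□100
Step 4: δ(s1, □) = (s1, 2, L) → [s1]□222□100
Step 5: δ(s1, □) = (s1, 2, L) → [s1]□2222□100
Step 6: δ(s1, □) = (s1, 2, L) → [s1]□22222□100
Step 7: δ(s1, □) = (s1, 2, L) → [s1]□222222□100
Step 8: δ(s1, □) = (s1, 2, L) → [s1]□2222222□100
Step 9: δ(s1, □) = (s1, 2, L) → [s1]□22222222□100
Step 10: δ(s1, □) = (s1, 2, L) → [s1]□222222222□100
Step 11: δ(s1, □) = (s1, 2, L) → [s1]□2222222222□100
Step 12: δ(s1, □) = (s1, 2, L) → [s1]□22222222222□100
Step 13: δ(s1, □) = (s1, 2, L) → [s1]□222222222222□100
Step 14: δ(s1, □) = (s1, 2, L) → [s1]□2222222222222□100
Step 15: δ(s1, □) = (s1, 2, L) → [s1]□22222222222222□100
Step 16: δ(s1, □) = (s1, 2, L) → [s1]□222222222222222□100
Step 17: δ(s1, □) = (s1, 2, L) → [s1]□2222222222222222□100
Step 18: δ(s1, □) = (s1, 2, L) → [s1]□22222222222222222□100
Step 19: δ(s1, □) = (s1, 2, L) → [s1]□222222222222222222□100
Step 20: δ(s1, □) = (s1, 2, L) → [s1]□2222222222222222222□100
Step 21: δ(s1, □) = (s1, 2, L) → [s1]□22222222222222222222□100
Step 22: δ(s1, □) = (s1, 2, L) → [s1]□222222222222222222222□100
Step 23: δ(s1, □) = (s1, 2, L) → [s1]□2222222222222222222222□100
Step 24: δ(s1, □) = (s1, 2, L) → [s1]□22222222222222222222222□100

The machine has not reached a halting state after 24 steps.
The machine did not halt within the 24-step bound.

Answer: No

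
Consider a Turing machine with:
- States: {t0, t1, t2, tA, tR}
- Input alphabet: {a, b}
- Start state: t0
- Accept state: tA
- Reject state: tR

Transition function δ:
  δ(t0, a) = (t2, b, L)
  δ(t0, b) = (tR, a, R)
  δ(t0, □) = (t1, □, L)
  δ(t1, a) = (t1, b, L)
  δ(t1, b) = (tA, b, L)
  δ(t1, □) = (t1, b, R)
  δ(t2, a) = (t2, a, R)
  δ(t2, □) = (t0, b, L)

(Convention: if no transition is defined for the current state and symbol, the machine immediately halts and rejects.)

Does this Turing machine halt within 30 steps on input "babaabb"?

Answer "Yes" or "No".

Execution trace:
Initial: [t0]babaabb
Step 1: δ(t0, b) = (tR, a, R) → a[tR]abaabb

The machine reaches the reject state tR and halts.
The machine halted after 1 step (within the 30-step bound).

Answer: Yes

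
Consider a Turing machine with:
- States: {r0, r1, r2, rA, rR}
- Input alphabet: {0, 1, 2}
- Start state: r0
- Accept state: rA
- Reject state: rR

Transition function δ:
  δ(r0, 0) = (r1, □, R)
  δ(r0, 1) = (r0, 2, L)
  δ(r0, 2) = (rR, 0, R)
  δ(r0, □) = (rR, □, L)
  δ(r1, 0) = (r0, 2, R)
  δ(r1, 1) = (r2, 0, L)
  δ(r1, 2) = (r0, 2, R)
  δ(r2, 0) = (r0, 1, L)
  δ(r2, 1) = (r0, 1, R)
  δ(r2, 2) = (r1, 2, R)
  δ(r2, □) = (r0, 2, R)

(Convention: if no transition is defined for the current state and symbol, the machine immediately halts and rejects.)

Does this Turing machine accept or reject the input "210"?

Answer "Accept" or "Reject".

Execution trace:
Initial: [r0]210
Step 1: δ(r0, 2) = (rR, 0, R) → 0[rR]10

The machine reaches the reject state rR and halts.

Answer: Reject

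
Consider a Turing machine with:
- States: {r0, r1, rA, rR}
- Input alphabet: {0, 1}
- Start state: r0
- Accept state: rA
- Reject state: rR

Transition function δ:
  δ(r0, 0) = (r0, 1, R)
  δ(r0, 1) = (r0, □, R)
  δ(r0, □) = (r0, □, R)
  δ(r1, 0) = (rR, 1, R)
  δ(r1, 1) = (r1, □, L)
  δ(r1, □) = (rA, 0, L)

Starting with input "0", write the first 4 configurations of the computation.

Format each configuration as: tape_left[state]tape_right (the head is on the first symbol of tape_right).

Transitions applied:
Step 1: δ(r0, 0) = (r0, 1, R)
Step 2: δ(r0, □) = (r0, □, R)
Step 3: δ(r0, □) = (r0, □, R)

The first 4 configurations are:
[r0]0 ⊢ 1[r0]□ ⊢ 1□[r0]□ ⊢ 1□□[r0]□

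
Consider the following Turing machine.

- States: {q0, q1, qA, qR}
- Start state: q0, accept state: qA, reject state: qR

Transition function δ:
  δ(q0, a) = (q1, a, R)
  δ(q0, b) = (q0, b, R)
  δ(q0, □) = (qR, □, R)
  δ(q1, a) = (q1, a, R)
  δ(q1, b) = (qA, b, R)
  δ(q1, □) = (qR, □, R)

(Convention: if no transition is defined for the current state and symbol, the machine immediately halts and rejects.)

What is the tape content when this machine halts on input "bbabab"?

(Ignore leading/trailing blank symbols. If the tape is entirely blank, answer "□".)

Execution trace:
Initial: [q0]bbabab
Step 1: δ(q0, b) = (q0, b, R) → b[q0]babab
Step 2: δ(q0, b) = (q0, b, R) → bb[q0]abab
Step 3: δ(q0, a) = (q1, a, R) → bba[q1]bab
Step 4: δ(q1, b) = (qA, b, R) → bbab[qA]ab

The machine reaches the accept state qA and halts.

Final tape (ignoring leading/trailing blanks): bbabab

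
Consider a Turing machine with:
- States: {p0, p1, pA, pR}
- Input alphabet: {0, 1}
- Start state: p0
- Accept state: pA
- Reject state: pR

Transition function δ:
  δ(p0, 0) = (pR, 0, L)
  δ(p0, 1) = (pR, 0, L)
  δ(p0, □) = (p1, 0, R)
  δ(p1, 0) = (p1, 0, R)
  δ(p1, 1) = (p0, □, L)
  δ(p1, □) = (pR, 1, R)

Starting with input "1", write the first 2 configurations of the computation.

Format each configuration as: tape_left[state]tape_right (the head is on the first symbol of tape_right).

Transitions applied:
Step 1: δ(p0, 1) = (pR, 0, L)

The first 2 configurations are:
[p0]1 ⊢ [pR]□0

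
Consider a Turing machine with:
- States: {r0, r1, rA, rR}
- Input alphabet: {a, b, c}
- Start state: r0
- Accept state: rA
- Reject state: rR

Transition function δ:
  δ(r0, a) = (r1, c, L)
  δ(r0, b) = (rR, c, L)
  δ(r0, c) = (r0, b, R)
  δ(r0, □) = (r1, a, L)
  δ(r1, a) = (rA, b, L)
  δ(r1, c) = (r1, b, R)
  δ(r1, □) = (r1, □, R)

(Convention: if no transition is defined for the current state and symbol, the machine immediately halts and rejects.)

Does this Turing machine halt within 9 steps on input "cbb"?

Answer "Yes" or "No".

Execution trace:
Initial: [r0]cbb
Step 1: δ(r0, c) = (r0, b, R) → b[r0]bb
Step 2: δ(r0, b) = (rR, c, L) → [rR]bcb

The machine reaches the reject state rR and halts.
The machine halted after 2 steps (within the 9-step bound).

Answer: Yes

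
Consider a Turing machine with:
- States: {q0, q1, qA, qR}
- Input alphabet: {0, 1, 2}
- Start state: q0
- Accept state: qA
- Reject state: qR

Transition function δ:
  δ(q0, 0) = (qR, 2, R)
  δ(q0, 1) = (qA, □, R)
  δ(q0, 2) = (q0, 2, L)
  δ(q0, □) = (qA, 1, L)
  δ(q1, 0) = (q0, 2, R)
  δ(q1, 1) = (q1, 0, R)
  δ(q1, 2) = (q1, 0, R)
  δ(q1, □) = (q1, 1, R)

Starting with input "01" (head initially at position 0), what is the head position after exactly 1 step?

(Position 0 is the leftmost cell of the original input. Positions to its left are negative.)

Execution trace (head position shown):
Step 0: [q0]01  (head at position 0)
Step 1: move right → 2[qR]1  (head at position 1)

After 1 step, the head is at position 1.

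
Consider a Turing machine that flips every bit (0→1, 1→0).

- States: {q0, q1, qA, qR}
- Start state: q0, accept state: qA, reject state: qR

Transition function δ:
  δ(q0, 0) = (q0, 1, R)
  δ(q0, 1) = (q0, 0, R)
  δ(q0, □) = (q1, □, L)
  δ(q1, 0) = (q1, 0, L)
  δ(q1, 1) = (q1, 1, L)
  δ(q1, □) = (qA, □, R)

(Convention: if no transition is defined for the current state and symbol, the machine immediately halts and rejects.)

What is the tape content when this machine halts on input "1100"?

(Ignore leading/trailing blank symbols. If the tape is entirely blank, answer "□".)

Execution trace:
Initial: [q0]1100
Step 1: δ(q0, 1) = (q0, 0, R) → 0[q0]100
Step 2: δ(q0, 1) = (q0, 0, R) → 00[q0]00
Step 3: δ(q0, 0) = (q0, 1, R) → 001[q0]0
Step 4: δ(q0, 0) = (q0, 1, R) → 0011[q0]□
Step 5: δ(q0, □) = (q1, □, L) → 001[q1]1□
Step 6: δ(q1, 1) = (q1, 1, L) → 00[q1]11□
Step 7: δ(q1, 1) = (q1, 1, L) → 0[q1]011□
Step 8: δ(q1, 0) = (q1, 0, L) → [q1]0011□
Step 9: δ(q1, 0) = (q1, 0, L) → [q1]□0011□
Step 10: δ(q1, □) = (qA, □, R) → □[qA]0011□

The machine reaches the accept state qA and halts.

Final tape (ignoring leading/trailing blanks): 0011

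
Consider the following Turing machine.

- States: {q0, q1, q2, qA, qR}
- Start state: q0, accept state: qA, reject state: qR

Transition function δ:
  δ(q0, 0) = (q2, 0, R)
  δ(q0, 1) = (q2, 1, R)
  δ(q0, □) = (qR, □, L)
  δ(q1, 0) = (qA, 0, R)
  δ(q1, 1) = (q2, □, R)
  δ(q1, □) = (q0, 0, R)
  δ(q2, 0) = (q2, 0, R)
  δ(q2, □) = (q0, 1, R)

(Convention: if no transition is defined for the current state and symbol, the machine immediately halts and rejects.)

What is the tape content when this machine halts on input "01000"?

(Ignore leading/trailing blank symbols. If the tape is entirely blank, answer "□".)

Execution trace:
Initial: [q0]01000
Step 1: δ(q0, 0) = (q2, 0, R) → 0[q2]1000

No transition is defined for δ(q2, 1). By convention the machine halts and rejects.

Final tape (ignoring leading/trailing blanks): 01000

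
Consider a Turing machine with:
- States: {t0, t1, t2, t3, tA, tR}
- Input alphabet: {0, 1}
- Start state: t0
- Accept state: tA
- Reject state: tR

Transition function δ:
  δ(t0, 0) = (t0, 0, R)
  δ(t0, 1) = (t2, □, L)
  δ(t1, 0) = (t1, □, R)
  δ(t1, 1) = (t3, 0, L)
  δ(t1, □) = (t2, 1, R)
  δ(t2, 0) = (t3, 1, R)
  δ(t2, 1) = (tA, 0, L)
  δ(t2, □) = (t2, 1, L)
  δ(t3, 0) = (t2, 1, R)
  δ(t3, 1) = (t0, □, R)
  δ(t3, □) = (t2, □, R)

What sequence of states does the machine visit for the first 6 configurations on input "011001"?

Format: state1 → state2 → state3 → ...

Execution trace:
Initial: [t0]011001
Step 1: δ(t0, 0) = (t0, 0, R) → 0[t0]11001
Step 2: δ(t0, 1) = (t2, □, L) → [t2]0□1001
Step 3: δ(t2, 0) = (t3, 1, R) → 1[t3]□1001
Step 4: δ(t3, □) = (t2, □, R) → 1□[t2]1001
Step 5: δ(t2, 1) = (tA, 0, L) → 1[tA]□0001

The machine reaches the accept state tA and halts.

State sequence: t0 → t0 → t2 → t3 → t2 → tA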